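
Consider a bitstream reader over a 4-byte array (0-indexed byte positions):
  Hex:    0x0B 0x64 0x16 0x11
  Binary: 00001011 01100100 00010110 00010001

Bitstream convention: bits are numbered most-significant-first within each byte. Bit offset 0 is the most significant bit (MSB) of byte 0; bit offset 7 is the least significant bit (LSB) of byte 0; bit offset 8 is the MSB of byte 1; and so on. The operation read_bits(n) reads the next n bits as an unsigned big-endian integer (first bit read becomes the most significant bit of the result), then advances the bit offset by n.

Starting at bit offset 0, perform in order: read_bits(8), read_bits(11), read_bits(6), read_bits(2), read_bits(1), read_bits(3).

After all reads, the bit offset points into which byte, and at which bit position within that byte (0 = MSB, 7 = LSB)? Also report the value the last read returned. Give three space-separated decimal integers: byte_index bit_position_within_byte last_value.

Answer: 3 7 0

Derivation:
Read 1: bits[0:8] width=8 -> value=11 (bin 00001011); offset now 8 = byte 1 bit 0; 24 bits remain
Read 2: bits[8:19] width=11 -> value=800 (bin 01100100000); offset now 19 = byte 2 bit 3; 13 bits remain
Read 3: bits[19:25] width=6 -> value=44 (bin 101100); offset now 25 = byte 3 bit 1; 7 bits remain
Read 4: bits[25:27] width=2 -> value=0 (bin 00); offset now 27 = byte 3 bit 3; 5 bits remain
Read 5: bits[27:28] width=1 -> value=1 (bin 1); offset now 28 = byte 3 bit 4; 4 bits remain
Read 6: bits[28:31] width=3 -> value=0 (bin 000); offset now 31 = byte 3 bit 7; 1 bits remain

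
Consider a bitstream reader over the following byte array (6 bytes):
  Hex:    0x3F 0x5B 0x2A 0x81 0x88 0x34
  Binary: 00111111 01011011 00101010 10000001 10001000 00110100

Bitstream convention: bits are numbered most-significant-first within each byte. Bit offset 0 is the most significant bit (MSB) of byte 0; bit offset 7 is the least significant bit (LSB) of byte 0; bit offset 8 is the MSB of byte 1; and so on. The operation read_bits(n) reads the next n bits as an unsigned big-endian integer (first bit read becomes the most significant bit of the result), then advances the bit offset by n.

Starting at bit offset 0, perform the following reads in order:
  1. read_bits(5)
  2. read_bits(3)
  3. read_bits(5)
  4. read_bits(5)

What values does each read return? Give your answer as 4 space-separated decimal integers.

Answer: 7 7 11 12

Derivation:
Read 1: bits[0:5] width=5 -> value=7 (bin 00111); offset now 5 = byte 0 bit 5; 43 bits remain
Read 2: bits[5:8] width=3 -> value=7 (bin 111); offset now 8 = byte 1 bit 0; 40 bits remain
Read 3: bits[8:13] width=5 -> value=11 (bin 01011); offset now 13 = byte 1 bit 5; 35 bits remain
Read 4: bits[13:18] width=5 -> value=12 (bin 01100); offset now 18 = byte 2 bit 2; 30 bits remain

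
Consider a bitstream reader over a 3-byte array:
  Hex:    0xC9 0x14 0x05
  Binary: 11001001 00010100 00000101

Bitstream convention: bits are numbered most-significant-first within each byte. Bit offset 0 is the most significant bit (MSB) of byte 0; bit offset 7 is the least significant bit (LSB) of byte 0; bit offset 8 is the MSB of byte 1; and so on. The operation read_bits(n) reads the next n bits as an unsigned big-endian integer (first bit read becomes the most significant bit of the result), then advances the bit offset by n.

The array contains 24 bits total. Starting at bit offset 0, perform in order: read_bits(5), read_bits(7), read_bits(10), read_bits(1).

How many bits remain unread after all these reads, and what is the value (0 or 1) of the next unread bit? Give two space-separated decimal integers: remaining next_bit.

Read 1: bits[0:5] width=5 -> value=25 (bin 11001); offset now 5 = byte 0 bit 5; 19 bits remain
Read 2: bits[5:12] width=7 -> value=17 (bin 0010001); offset now 12 = byte 1 bit 4; 12 bits remain
Read 3: bits[12:22] width=10 -> value=257 (bin 0100000001); offset now 22 = byte 2 bit 6; 2 bits remain
Read 4: bits[22:23] width=1 -> value=0 (bin 0); offset now 23 = byte 2 bit 7; 1 bits remain

Answer: 1 1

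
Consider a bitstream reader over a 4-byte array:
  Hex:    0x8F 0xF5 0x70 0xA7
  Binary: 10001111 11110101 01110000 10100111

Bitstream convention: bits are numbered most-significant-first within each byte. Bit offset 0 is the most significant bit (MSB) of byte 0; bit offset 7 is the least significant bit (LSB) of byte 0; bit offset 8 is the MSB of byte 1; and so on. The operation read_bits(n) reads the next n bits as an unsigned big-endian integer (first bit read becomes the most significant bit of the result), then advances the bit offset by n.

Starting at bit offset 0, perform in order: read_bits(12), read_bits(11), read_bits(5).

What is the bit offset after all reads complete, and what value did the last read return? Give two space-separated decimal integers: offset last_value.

Answer: 28 10

Derivation:
Read 1: bits[0:12] width=12 -> value=2303 (bin 100011111111); offset now 12 = byte 1 bit 4; 20 bits remain
Read 2: bits[12:23] width=11 -> value=696 (bin 01010111000); offset now 23 = byte 2 bit 7; 9 bits remain
Read 3: bits[23:28] width=5 -> value=10 (bin 01010); offset now 28 = byte 3 bit 4; 4 bits remain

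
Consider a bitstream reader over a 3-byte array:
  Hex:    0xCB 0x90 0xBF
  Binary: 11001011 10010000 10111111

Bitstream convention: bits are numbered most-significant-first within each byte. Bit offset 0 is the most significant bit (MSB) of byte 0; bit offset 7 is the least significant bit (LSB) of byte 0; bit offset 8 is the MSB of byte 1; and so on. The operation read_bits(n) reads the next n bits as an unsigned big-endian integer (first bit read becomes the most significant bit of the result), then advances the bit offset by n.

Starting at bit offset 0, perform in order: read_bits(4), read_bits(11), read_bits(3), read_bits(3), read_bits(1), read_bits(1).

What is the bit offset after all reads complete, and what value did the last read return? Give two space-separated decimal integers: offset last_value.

Answer: 23 1

Derivation:
Read 1: bits[0:4] width=4 -> value=12 (bin 1100); offset now 4 = byte 0 bit 4; 20 bits remain
Read 2: bits[4:15] width=11 -> value=1480 (bin 10111001000); offset now 15 = byte 1 bit 7; 9 bits remain
Read 3: bits[15:18] width=3 -> value=2 (bin 010); offset now 18 = byte 2 bit 2; 6 bits remain
Read 4: bits[18:21] width=3 -> value=7 (bin 111); offset now 21 = byte 2 bit 5; 3 bits remain
Read 5: bits[21:22] width=1 -> value=1 (bin 1); offset now 22 = byte 2 bit 6; 2 bits remain
Read 6: bits[22:23] width=1 -> value=1 (bin 1); offset now 23 = byte 2 bit 7; 1 bits remain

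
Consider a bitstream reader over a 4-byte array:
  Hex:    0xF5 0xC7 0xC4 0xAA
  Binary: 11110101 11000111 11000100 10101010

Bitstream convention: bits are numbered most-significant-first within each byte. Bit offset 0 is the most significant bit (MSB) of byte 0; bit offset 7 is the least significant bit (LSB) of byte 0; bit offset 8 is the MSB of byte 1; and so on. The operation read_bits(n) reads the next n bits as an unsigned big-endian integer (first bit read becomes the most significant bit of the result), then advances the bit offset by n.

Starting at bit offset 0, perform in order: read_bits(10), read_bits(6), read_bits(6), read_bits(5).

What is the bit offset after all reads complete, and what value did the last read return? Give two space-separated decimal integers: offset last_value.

Read 1: bits[0:10] width=10 -> value=983 (bin 1111010111); offset now 10 = byte 1 bit 2; 22 bits remain
Read 2: bits[10:16] width=6 -> value=7 (bin 000111); offset now 16 = byte 2 bit 0; 16 bits remain
Read 3: bits[16:22] width=6 -> value=49 (bin 110001); offset now 22 = byte 2 bit 6; 10 bits remain
Read 4: bits[22:27] width=5 -> value=5 (bin 00101); offset now 27 = byte 3 bit 3; 5 bits remain

Answer: 27 5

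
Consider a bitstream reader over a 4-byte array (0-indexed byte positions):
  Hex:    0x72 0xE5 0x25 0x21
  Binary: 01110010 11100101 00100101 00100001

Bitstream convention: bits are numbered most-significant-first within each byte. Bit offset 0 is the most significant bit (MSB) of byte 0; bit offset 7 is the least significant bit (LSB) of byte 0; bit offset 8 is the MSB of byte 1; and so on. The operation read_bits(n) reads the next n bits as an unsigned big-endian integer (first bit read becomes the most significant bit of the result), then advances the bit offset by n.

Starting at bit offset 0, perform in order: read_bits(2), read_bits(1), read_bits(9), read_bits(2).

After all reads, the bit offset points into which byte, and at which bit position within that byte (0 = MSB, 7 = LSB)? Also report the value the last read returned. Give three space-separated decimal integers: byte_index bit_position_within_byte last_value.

Answer: 1 6 1

Derivation:
Read 1: bits[0:2] width=2 -> value=1 (bin 01); offset now 2 = byte 0 bit 2; 30 bits remain
Read 2: bits[2:3] width=1 -> value=1 (bin 1); offset now 3 = byte 0 bit 3; 29 bits remain
Read 3: bits[3:12] width=9 -> value=302 (bin 100101110); offset now 12 = byte 1 bit 4; 20 bits remain
Read 4: bits[12:14] width=2 -> value=1 (bin 01); offset now 14 = byte 1 bit 6; 18 bits remain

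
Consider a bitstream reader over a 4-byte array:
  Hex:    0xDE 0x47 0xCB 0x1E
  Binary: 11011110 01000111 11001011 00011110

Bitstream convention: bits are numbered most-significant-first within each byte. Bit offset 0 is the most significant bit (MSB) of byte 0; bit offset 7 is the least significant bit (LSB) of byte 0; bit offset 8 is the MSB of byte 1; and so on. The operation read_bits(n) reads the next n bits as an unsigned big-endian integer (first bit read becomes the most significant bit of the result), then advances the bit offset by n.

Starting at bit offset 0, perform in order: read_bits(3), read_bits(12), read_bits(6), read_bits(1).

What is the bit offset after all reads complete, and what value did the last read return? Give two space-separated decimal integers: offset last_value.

Answer: 22 0

Derivation:
Read 1: bits[0:3] width=3 -> value=6 (bin 110); offset now 3 = byte 0 bit 3; 29 bits remain
Read 2: bits[3:15] width=12 -> value=3875 (bin 111100100011); offset now 15 = byte 1 bit 7; 17 bits remain
Read 3: bits[15:21] width=6 -> value=57 (bin 111001); offset now 21 = byte 2 bit 5; 11 bits remain
Read 4: bits[21:22] width=1 -> value=0 (bin 0); offset now 22 = byte 2 bit 6; 10 bits remain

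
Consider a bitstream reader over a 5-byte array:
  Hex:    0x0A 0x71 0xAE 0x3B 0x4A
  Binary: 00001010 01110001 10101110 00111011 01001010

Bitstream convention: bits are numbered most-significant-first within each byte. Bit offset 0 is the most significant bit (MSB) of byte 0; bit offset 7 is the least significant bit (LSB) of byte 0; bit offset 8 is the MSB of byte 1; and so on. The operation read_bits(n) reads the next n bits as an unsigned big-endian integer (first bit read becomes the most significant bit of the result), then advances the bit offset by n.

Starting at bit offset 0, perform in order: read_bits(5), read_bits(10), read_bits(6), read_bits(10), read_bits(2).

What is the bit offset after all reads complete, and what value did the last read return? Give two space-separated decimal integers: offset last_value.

Read 1: bits[0:5] width=5 -> value=1 (bin 00001); offset now 5 = byte 0 bit 5; 35 bits remain
Read 2: bits[5:15] width=10 -> value=312 (bin 0100111000); offset now 15 = byte 1 bit 7; 25 bits remain
Read 3: bits[15:21] width=6 -> value=53 (bin 110101); offset now 21 = byte 2 bit 5; 19 bits remain
Read 4: bits[21:31] width=10 -> value=797 (bin 1100011101); offset now 31 = byte 3 bit 7; 9 bits remain
Read 5: bits[31:33] width=2 -> value=2 (bin 10); offset now 33 = byte 4 bit 1; 7 bits remain

Answer: 33 2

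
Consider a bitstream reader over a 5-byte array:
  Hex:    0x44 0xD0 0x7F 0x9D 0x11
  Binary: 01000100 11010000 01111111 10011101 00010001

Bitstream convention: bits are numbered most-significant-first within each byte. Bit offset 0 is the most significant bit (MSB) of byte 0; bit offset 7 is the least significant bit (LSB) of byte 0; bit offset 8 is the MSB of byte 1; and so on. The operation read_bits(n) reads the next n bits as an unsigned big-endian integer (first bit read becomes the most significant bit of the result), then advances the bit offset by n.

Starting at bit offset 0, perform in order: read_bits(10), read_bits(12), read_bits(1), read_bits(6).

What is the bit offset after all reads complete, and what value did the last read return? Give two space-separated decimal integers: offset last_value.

Read 1: bits[0:10] width=10 -> value=275 (bin 0100010011); offset now 10 = byte 1 bit 2; 30 bits remain
Read 2: bits[10:22] width=12 -> value=1055 (bin 010000011111); offset now 22 = byte 2 bit 6; 18 bits remain
Read 3: bits[22:23] width=1 -> value=1 (bin 1); offset now 23 = byte 2 bit 7; 17 bits remain
Read 4: bits[23:29] width=6 -> value=51 (bin 110011); offset now 29 = byte 3 bit 5; 11 bits remain

Answer: 29 51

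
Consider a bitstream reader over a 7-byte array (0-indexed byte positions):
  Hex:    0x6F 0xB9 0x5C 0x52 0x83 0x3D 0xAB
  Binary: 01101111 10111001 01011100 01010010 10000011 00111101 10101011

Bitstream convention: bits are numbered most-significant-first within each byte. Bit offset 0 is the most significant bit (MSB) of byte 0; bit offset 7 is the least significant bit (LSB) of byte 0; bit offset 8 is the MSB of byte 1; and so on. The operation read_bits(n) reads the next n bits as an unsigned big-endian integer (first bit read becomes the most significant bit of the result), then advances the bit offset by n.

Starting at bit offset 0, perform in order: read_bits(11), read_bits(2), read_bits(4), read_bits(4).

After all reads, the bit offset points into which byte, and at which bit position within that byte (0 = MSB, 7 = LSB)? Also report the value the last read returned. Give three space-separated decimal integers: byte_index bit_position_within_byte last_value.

Answer: 2 5 11

Derivation:
Read 1: bits[0:11] width=11 -> value=893 (bin 01101111101); offset now 11 = byte 1 bit 3; 45 bits remain
Read 2: bits[11:13] width=2 -> value=3 (bin 11); offset now 13 = byte 1 bit 5; 43 bits remain
Read 3: bits[13:17] width=4 -> value=2 (bin 0010); offset now 17 = byte 2 bit 1; 39 bits remain
Read 4: bits[17:21] width=4 -> value=11 (bin 1011); offset now 21 = byte 2 bit 5; 35 bits remain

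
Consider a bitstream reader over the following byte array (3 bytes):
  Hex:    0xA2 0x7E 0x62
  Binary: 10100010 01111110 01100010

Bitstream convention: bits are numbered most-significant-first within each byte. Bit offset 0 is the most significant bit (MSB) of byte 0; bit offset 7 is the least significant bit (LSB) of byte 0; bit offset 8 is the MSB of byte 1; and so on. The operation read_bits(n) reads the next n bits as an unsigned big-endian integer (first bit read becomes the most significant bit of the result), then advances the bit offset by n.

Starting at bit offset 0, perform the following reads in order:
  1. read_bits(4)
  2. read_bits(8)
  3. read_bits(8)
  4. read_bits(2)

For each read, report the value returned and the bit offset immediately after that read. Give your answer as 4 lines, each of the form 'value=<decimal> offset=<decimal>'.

Answer: value=10 offset=4
value=39 offset=12
value=230 offset=20
value=0 offset=22

Derivation:
Read 1: bits[0:4] width=4 -> value=10 (bin 1010); offset now 4 = byte 0 bit 4; 20 bits remain
Read 2: bits[4:12] width=8 -> value=39 (bin 00100111); offset now 12 = byte 1 bit 4; 12 bits remain
Read 3: bits[12:20] width=8 -> value=230 (bin 11100110); offset now 20 = byte 2 bit 4; 4 bits remain
Read 4: bits[20:22] width=2 -> value=0 (bin 00); offset now 22 = byte 2 bit 6; 2 bits remain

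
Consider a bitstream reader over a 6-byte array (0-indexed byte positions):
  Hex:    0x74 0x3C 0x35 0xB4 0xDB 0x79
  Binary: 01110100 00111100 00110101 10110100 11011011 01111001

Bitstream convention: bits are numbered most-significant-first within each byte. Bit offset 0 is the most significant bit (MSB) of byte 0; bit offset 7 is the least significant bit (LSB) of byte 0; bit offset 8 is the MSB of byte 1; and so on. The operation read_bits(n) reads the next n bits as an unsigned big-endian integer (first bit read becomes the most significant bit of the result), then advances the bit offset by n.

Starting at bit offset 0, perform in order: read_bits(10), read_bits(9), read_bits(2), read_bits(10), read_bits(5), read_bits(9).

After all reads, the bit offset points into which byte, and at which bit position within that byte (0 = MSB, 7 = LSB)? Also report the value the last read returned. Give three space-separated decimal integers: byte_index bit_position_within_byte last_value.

Read 1: bits[0:10] width=10 -> value=464 (bin 0111010000); offset now 10 = byte 1 bit 2; 38 bits remain
Read 2: bits[10:19] width=9 -> value=481 (bin 111100001); offset now 19 = byte 2 bit 3; 29 bits remain
Read 3: bits[19:21] width=2 -> value=2 (bin 10); offset now 21 = byte 2 bit 5; 27 bits remain
Read 4: bits[21:31] width=10 -> value=730 (bin 1011011010); offset now 31 = byte 3 bit 7; 17 bits remain
Read 5: bits[31:36] width=5 -> value=13 (bin 01101); offset now 36 = byte 4 bit 4; 12 bits remain
Read 6: bits[36:45] width=9 -> value=367 (bin 101101111); offset now 45 = byte 5 bit 5; 3 bits remain

Answer: 5 5 367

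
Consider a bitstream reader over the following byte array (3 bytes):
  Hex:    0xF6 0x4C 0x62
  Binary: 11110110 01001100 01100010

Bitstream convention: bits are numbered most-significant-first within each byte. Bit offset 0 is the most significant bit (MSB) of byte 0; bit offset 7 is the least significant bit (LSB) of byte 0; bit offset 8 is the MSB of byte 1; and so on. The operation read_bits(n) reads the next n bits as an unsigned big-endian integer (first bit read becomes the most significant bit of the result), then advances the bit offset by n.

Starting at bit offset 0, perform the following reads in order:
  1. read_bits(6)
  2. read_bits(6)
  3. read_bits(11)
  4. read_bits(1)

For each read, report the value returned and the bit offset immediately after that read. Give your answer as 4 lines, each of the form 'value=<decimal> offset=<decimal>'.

Answer: value=61 offset=6
value=36 offset=12
value=1585 offset=23
value=0 offset=24

Derivation:
Read 1: bits[0:6] width=6 -> value=61 (bin 111101); offset now 6 = byte 0 bit 6; 18 bits remain
Read 2: bits[6:12] width=6 -> value=36 (bin 100100); offset now 12 = byte 1 bit 4; 12 bits remain
Read 3: bits[12:23] width=11 -> value=1585 (bin 11000110001); offset now 23 = byte 2 bit 7; 1 bits remain
Read 4: bits[23:24] width=1 -> value=0 (bin 0); offset now 24 = byte 3 bit 0; 0 bits remain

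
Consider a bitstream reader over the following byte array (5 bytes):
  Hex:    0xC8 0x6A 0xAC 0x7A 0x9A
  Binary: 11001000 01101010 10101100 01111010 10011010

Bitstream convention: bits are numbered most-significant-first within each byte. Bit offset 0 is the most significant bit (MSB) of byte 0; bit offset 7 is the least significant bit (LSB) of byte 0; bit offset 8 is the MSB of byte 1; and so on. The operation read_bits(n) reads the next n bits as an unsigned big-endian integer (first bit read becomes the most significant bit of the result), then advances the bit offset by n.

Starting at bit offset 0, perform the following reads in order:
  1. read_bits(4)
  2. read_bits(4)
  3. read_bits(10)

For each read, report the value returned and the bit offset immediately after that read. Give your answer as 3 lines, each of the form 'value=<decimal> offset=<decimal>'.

Answer: value=12 offset=4
value=8 offset=8
value=426 offset=18

Derivation:
Read 1: bits[0:4] width=4 -> value=12 (bin 1100); offset now 4 = byte 0 bit 4; 36 bits remain
Read 2: bits[4:8] width=4 -> value=8 (bin 1000); offset now 8 = byte 1 bit 0; 32 bits remain
Read 3: bits[8:18] width=10 -> value=426 (bin 0110101010); offset now 18 = byte 2 bit 2; 22 bits remain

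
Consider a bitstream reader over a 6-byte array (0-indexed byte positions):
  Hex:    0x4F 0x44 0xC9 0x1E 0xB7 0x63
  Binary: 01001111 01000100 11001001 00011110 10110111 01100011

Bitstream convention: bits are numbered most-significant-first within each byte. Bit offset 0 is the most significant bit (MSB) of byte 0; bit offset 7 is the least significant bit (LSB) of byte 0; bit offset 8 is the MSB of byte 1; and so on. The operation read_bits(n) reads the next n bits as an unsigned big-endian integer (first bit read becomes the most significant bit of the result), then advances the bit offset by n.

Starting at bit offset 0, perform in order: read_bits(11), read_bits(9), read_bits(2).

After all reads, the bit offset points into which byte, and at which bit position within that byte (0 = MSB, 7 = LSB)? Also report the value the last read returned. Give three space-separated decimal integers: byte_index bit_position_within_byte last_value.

Answer: 2 6 2

Derivation:
Read 1: bits[0:11] width=11 -> value=634 (bin 01001111010); offset now 11 = byte 1 bit 3; 37 bits remain
Read 2: bits[11:20] width=9 -> value=76 (bin 001001100); offset now 20 = byte 2 bit 4; 28 bits remain
Read 3: bits[20:22] width=2 -> value=2 (bin 10); offset now 22 = byte 2 bit 6; 26 bits remain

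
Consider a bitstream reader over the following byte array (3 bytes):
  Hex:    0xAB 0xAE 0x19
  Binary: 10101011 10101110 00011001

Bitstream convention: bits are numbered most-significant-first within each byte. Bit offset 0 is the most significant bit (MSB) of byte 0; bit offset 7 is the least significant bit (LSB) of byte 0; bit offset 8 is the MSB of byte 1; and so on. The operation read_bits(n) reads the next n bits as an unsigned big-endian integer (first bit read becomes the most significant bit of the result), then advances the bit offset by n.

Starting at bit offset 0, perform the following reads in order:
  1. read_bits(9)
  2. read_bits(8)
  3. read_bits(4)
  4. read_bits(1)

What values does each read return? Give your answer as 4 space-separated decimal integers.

Answer: 343 92 3 0

Derivation:
Read 1: bits[0:9] width=9 -> value=343 (bin 101010111); offset now 9 = byte 1 bit 1; 15 bits remain
Read 2: bits[9:17] width=8 -> value=92 (bin 01011100); offset now 17 = byte 2 bit 1; 7 bits remain
Read 3: bits[17:21] width=4 -> value=3 (bin 0011); offset now 21 = byte 2 bit 5; 3 bits remain
Read 4: bits[21:22] width=1 -> value=0 (bin 0); offset now 22 = byte 2 bit 6; 2 bits remain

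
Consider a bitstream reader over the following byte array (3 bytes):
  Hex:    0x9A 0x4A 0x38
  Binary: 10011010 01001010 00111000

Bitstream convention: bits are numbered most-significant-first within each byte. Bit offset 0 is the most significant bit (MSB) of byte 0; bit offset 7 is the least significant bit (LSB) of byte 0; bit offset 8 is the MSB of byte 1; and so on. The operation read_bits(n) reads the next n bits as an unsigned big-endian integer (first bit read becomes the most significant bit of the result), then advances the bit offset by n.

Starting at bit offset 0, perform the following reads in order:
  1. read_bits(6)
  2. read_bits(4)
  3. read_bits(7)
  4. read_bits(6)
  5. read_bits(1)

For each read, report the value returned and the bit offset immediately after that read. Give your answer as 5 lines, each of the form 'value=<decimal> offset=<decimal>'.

Answer: value=38 offset=6
value=9 offset=10
value=20 offset=17
value=28 offset=23
value=0 offset=24

Derivation:
Read 1: bits[0:6] width=6 -> value=38 (bin 100110); offset now 6 = byte 0 bit 6; 18 bits remain
Read 2: bits[6:10] width=4 -> value=9 (bin 1001); offset now 10 = byte 1 bit 2; 14 bits remain
Read 3: bits[10:17] width=7 -> value=20 (bin 0010100); offset now 17 = byte 2 bit 1; 7 bits remain
Read 4: bits[17:23] width=6 -> value=28 (bin 011100); offset now 23 = byte 2 bit 7; 1 bits remain
Read 5: bits[23:24] width=1 -> value=0 (bin 0); offset now 24 = byte 3 bit 0; 0 bits remain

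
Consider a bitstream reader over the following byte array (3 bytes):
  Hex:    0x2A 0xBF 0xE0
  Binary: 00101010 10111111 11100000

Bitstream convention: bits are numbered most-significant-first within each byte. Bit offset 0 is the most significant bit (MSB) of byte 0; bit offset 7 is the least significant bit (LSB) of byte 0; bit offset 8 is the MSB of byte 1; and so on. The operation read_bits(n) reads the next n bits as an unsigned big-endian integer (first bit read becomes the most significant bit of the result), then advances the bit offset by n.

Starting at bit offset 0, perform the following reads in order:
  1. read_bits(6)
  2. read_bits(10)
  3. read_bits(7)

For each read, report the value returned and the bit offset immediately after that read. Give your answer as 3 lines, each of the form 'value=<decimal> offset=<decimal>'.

Read 1: bits[0:6] width=6 -> value=10 (bin 001010); offset now 6 = byte 0 bit 6; 18 bits remain
Read 2: bits[6:16] width=10 -> value=703 (bin 1010111111); offset now 16 = byte 2 bit 0; 8 bits remain
Read 3: bits[16:23] width=7 -> value=112 (bin 1110000); offset now 23 = byte 2 bit 7; 1 bits remain

Answer: value=10 offset=6
value=703 offset=16
value=112 offset=23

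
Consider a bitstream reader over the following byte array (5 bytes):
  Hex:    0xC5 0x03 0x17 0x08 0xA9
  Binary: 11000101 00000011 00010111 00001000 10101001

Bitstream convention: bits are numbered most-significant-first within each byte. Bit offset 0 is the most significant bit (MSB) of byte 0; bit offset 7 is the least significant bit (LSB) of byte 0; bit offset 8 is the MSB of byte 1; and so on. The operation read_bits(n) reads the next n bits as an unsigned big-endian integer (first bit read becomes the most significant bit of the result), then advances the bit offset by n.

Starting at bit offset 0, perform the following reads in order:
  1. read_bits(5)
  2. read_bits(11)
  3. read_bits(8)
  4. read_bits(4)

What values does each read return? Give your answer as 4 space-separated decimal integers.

Read 1: bits[0:5] width=5 -> value=24 (bin 11000); offset now 5 = byte 0 bit 5; 35 bits remain
Read 2: bits[5:16] width=11 -> value=1283 (bin 10100000011); offset now 16 = byte 2 bit 0; 24 bits remain
Read 3: bits[16:24] width=8 -> value=23 (bin 00010111); offset now 24 = byte 3 bit 0; 16 bits remain
Read 4: bits[24:28] width=4 -> value=0 (bin 0000); offset now 28 = byte 3 bit 4; 12 bits remain

Answer: 24 1283 23 0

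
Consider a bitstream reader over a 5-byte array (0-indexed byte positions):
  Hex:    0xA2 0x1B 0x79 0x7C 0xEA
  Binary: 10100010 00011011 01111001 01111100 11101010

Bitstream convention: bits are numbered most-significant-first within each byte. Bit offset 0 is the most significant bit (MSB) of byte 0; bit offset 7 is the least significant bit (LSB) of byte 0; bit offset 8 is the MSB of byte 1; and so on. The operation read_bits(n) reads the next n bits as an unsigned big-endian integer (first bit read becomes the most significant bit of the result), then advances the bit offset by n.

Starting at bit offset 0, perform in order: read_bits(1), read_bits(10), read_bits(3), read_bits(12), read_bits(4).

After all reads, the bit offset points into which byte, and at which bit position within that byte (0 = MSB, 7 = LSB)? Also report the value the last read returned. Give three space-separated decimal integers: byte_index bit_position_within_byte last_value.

Read 1: bits[0:1] width=1 -> value=1 (bin 1); offset now 1 = byte 0 bit 1; 39 bits remain
Read 2: bits[1:11] width=10 -> value=272 (bin 0100010000); offset now 11 = byte 1 bit 3; 29 bits remain
Read 3: bits[11:14] width=3 -> value=6 (bin 110); offset now 14 = byte 1 bit 6; 26 bits remain
Read 4: bits[14:26] width=12 -> value=3557 (bin 110111100101); offset now 26 = byte 3 bit 2; 14 bits remain
Read 5: bits[26:30] width=4 -> value=15 (bin 1111); offset now 30 = byte 3 bit 6; 10 bits remain

Answer: 3 6 15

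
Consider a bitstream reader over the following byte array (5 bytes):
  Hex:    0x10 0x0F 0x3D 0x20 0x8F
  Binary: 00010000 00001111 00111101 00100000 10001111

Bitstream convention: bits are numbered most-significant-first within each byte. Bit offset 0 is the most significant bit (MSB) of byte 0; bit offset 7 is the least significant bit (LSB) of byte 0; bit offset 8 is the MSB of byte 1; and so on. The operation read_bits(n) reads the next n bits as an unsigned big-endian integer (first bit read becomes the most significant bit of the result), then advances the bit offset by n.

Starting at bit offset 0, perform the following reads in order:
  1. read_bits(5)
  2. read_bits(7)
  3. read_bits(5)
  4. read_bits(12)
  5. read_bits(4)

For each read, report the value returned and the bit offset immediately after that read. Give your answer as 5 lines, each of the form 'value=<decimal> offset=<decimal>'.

Answer: value=2 offset=5
value=0 offset=12
value=30 offset=17
value=1956 offset=29
value=1 offset=33

Derivation:
Read 1: bits[0:5] width=5 -> value=2 (bin 00010); offset now 5 = byte 0 bit 5; 35 bits remain
Read 2: bits[5:12] width=7 -> value=0 (bin 0000000); offset now 12 = byte 1 bit 4; 28 bits remain
Read 3: bits[12:17] width=5 -> value=30 (bin 11110); offset now 17 = byte 2 bit 1; 23 bits remain
Read 4: bits[17:29] width=12 -> value=1956 (bin 011110100100); offset now 29 = byte 3 bit 5; 11 bits remain
Read 5: bits[29:33] width=4 -> value=1 (bin 0001); offset now 33 = byte 4 bit 1; 7 bits remain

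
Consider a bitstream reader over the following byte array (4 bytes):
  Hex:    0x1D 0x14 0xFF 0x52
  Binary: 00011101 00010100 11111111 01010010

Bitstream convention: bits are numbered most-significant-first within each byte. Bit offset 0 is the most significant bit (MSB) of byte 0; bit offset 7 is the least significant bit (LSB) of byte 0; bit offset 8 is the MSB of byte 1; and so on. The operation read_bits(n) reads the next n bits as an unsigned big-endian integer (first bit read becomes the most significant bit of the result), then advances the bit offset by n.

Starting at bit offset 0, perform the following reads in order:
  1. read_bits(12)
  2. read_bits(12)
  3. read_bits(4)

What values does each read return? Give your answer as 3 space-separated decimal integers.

Answer: 465 1279 5

Derivation:
Read 1: bits[0:12] width=12 -> value=465 (bin 000111010001); offset now 12 = byte 1 bit 4; 20 bits remain
Read 2: bits[12:24] width=12 -> value=1279 (bin 010011111111); offset now 24 = byte 3 bit 0; 8 bits remain
Read 3: bits[24:28] width=4 -> value=5 (bin 0101); offset now 28 = byte 3 bit 4; 4 bits remain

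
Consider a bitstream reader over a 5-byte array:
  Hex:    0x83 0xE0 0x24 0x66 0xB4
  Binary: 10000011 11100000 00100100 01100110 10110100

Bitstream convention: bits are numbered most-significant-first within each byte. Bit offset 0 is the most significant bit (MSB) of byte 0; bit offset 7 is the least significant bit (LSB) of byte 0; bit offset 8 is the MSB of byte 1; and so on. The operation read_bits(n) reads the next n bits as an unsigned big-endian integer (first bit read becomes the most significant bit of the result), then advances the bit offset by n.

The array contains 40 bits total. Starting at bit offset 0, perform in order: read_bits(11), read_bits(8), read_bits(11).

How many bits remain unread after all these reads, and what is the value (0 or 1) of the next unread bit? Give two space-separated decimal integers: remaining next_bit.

Read 1: bits[0:11] width=11 -> value=1055 (bin 10000011111); offset now 11 = byte 1 bit 3; 29 bits remain
Read 2: bits[11:19] width=8 -> value=1 (bin 00000001); offset now 19 = byte 2 bit 3; 21 bits remain
Read 3: bits[19:30] width=11 -> value=281 (bin 00100011001); offset now 30 = byte 3 bit 6; 10 bits remain

Answer: 10 1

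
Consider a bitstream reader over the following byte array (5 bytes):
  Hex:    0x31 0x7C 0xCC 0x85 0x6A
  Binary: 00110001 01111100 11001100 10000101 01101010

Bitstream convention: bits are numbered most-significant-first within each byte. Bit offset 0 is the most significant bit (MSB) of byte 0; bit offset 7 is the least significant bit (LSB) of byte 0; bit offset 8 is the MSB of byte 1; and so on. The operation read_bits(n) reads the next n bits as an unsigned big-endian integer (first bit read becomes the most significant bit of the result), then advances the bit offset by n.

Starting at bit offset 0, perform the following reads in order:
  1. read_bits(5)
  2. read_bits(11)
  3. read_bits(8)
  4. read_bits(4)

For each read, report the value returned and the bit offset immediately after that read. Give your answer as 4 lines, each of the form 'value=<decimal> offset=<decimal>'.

Answer: value=6 offset=5
value=380 offset=16
value=204 offset=24
value=8 offset=28

Derivation:
Read 1: bits[0:5] width=5 -> value=6 (bin 00110); offset now 5 = byte 0 bit 5; 35 bits remain
Read 2: bits[5:16] width=11 -> value=380 (bin 00101111100); offset now 16 = byte 2 bit 0; 24 bits remain
Read 3: bits[16:24] width=8 -> value=204 (bin 11001100); offset now 24 = byte 3 bit 0; 16 bits remain
Read 4: bits[24:28] width=4 -> value=8 (bin 1000); offset now 28 = byte 3 bit 4; 12 bits remain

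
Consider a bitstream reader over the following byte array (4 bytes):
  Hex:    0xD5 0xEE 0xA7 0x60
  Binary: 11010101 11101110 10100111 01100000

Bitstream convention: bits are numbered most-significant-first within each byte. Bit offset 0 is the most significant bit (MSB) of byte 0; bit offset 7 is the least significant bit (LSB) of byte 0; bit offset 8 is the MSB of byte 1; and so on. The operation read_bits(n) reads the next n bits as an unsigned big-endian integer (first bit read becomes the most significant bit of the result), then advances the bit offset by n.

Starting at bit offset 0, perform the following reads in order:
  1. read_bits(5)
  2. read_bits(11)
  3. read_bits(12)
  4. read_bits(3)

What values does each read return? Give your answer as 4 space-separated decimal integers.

Read 1: bits[0:5] width=5 -> value=26 (bin 11010); offset now 5 = byte 0 bit 5; 27 bits remain
Read 2: bits[5:16] width=11 -> value=1518 (bin 10111101110); offset now 16 = byte 2 bit 0; 16 bits remain
Read 3: bits[16:28] width=12 -> value=2678 (bin 101001110110); offset now 28 = byte 3 bit 4; 4 bits remain
Read 4: bits[28:31] width=3 -> value=0 (bin 000); offset now 31 = byte 3 bit 7; 1 bits remain

Answer: 26 1518 2678 0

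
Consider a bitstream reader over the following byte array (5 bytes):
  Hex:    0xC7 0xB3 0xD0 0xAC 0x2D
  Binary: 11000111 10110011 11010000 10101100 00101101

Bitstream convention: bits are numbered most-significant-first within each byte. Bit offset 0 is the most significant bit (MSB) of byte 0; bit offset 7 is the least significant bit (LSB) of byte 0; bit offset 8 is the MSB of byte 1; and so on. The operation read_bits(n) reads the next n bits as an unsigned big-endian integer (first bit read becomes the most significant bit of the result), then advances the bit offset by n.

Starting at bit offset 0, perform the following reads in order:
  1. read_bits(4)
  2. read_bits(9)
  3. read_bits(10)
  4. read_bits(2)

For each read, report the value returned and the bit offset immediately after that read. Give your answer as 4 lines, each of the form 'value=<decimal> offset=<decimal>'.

Read 1: bits[0:4] width=4 -> value=12 (bin 1100); offset now 4 = byte 0 bit 4; 36 bits remain
Read 2: bits[4:13] width=9 -> value=246 (bin 011110110); offset now 13 = byte 1 bit 5; 27 bits remain
Read 3: bits[13:23] width=10 -> value=488 (bin 0111101000); offset now 23 = byte 2 bit 7; 17 bits remain
Read 4: bits[23:25] width=2 -> value=1 (bin 01); offset now 25 = byte 3 bit 1; 15 bits remain

Answer: value=12 offset=4
value=246 offset=13
value=488 offset=23
value=1 offset=25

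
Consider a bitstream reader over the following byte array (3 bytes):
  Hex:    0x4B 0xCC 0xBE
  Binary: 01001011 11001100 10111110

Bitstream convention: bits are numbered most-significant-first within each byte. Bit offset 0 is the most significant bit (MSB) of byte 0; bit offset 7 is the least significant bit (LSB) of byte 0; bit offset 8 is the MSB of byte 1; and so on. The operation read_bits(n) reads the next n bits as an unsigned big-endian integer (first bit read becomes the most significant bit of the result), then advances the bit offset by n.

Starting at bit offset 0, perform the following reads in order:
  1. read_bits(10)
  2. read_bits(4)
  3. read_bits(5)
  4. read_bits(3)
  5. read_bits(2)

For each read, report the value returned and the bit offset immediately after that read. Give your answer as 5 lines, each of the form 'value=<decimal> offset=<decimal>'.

Read 1: bits[0:10] width=10 -> value=303 (bin 0100101111); offset now 10 = byte 1 bit 2; 14 bits remain
Read 2: bits[10:14] width=4 -> value=3 (bin 0011); offset now 14 = byte 1 bit 6; 10 bits remain
Read 3: bits[14:19] width=5 -> value=5 (bin 00101); offset now 19 = byte 2 bit 3; 5 bits remain
Read 4: bits[19:22] width=3 -> value=7 (bin 111); offset now 22 = byte 2 bit 6; 2 bits remain
Read 5: bits[22:24] width=2 -> value=2 (bin 10); offset now 24 = byte 3 bit 0; 0 bits remain

Answer: value=303 offset=10
value=3 offset=14
value=5 offset=19
value=7 offset=22
value=2 offset=24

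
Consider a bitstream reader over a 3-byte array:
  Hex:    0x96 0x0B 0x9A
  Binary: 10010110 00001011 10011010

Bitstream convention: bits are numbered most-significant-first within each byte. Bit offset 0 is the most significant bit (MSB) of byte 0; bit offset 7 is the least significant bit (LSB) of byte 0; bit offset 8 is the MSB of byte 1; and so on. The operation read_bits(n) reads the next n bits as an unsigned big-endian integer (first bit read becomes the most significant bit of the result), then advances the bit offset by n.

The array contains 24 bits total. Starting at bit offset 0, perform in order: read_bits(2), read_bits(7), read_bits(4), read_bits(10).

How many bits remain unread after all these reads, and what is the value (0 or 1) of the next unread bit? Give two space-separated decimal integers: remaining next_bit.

Answer: 1 0

Derivation:
Read 1: bits[0:2] width=2 -> value=2 (bin 10); offset now 2 = byte 0 bit 2; 22 bits remain
Read 2: bits[2:9] width=7 -> value=44 (bin 0101100); offset now 9 = byte 1 bit 1; 15 bits remain
Read 3: bits[9:13] width=4 -> value=1 (bin 0001); offset now 13 = byte 1 bit 5; 11 bits remain
Read 4: bits[13:23] width=10 -> value=461 (bin 0111001101); offset now 23 = byte 2 bit 7; 1 bits remain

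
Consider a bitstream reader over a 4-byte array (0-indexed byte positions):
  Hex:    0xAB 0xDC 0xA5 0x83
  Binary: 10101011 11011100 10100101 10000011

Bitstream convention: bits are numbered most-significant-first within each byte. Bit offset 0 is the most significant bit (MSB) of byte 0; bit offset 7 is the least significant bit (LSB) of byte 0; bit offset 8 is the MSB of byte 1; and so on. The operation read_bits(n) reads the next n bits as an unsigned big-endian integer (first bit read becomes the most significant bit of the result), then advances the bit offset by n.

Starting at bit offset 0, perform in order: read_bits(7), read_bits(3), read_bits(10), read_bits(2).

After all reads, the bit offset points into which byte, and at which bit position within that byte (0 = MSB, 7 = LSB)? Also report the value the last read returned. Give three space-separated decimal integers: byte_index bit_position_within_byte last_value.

Answer: 2 6 1

Derivation:
Read 1: bits[0:7] width=7 -> value=85 (bin 1010101); offset now 7 = byte 0 bit 7; 25 bits remain
Read 2: bits[7:10] width=3 -> value=7 (bin 111); offset now 10 = byte 1 bit 2; 22 bits remain
Read 3: bits[10:20] width=10 -> value=458 (bin 0111001010); offset now 20 = byte 2 bit 4; 12 bits remain
Read 4: bits[20:22] width=2 -> value=1 (bin 01); offset now 22 = byte 2 bit 6; 10 bits remain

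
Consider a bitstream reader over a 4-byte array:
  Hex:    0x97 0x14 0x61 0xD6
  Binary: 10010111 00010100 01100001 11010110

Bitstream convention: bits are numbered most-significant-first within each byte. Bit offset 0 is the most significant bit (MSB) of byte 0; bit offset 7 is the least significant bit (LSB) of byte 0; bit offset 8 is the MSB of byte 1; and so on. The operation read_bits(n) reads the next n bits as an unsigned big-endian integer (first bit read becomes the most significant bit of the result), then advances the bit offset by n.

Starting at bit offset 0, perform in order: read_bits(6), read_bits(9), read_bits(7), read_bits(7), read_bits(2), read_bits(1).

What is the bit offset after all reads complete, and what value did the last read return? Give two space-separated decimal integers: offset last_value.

Answer: 32 0

Derivation:
Read 1: bits[0:6] width=6 -> value=37 (bin 100101); offset now 6 = byte 0 bit 6; 26 bits remain
Read 2: bits[6:15] width=9 -> value=394 (bin 110001010); offset now 15 = byte 1 bit 7; 17 bits remain
Read 3: bits[15:22] width=7 -> value=24 (bin 0011000); offset now 22 = byte 2 bit 6; 10 bits remain
Read 4: bits[22:29] width=7 -> value=58 (bin 0111010); offset now 29 = byte 3 bit 5; 3 bits remain
Read 5: bits[29:31] width=2 -> value=3 (bin 11); offset now 31 = byte 3 bit 7; 1 bits remain
Read 6: bits[31:32] width=1 -> value=0 (bin 0); offset now 32 = byte 4 bit 0; 0 bits remain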